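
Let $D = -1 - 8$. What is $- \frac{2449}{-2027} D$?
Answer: $- \frac{22041}{2027} \approx -10.874$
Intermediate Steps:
$D = -9$
$- \frac{2449}{-2027} D = - \frac{2449}{-2027} \left(-9\right) = \left(-2449\right) \left(- \frac{1}{2027}\right) \left(-9\right) = \frac{2449}{2027} \left(-9\right) = - \frac{22041}{2027}$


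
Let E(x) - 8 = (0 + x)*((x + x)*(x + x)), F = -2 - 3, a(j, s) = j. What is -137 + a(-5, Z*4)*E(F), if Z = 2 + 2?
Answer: 2323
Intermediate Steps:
Z = 4
F = -5
E(x) = 8 + 4*x³ (E(x) = 8 + (0 + x)*((x + x)*(x + x)) = 8 + x*((2*x)*(2*x)) = 8 + x*(4*x²) = 8 + 4*x³)
-137 + a(-5, Z*4)*E(F) = -137 - 5*(8 + 4*(-5)³) = -137 - 5*(8 + 4*(-125)) = -137 - 5*(8 - 500) = -137 - 5*(-492) = -137 + 2460 = 2323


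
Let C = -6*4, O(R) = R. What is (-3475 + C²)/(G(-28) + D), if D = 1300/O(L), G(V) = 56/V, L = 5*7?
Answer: -20293/246 ≈ -82.492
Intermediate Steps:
L = 35
C = -24 (C = -2*12 = -24)
D = 260/7 (D = 1300/35 = 1300*(1/35) = 260/7 ≈ 37.143)
(-3475 + C²)/(G(-28) + D) = (-3475 + (-24)²)/(56/(-28) + 260/7) = (-3475 + 576)/(56*(-1/28) + 260/7) = -2899/(-2 + 260/7) = -2899/246/7 = -2899*7/246 = -20293/246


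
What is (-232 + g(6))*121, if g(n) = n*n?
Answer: -23716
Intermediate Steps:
g(n) = n²
(-232 + g(6))*121 = (-232 + 6²)*121 = (-232 + 36)*121 = -196*121 = -23716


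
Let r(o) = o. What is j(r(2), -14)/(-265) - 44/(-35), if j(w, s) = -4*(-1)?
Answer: 2304/1855 ≈ 1.2420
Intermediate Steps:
j(w, s) = 4
j(r(2), -14)/(-265) - 44/(-35) = 4/(-265) - 44/(-35) = 4*(-1/265) - 44*(-1/35) = -4/265 + 44/35 = 2304/1855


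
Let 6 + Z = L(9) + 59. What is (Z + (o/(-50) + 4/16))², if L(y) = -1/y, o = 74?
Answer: 2161599049/810000 ≈ 2668.6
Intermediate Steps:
Z = 476/9 (Z = -6 + (-1/9 + 59) = -6 + (-1*⅑ + 59) = -6 + (-⅑ + 59) = -6 + 530/9 = 476/9 ≈ 52.889)
(Z + (o/(-50) + 4/16))² = (476/9 + (74/(-50) + 4/16))² = (476/9 + (74*(-1/50) + 4*(1/16)))² = (476/9 + (-37/25 + ¼))² = (476/9 - 123/100)² = (46493/900)² = 2161599049/810000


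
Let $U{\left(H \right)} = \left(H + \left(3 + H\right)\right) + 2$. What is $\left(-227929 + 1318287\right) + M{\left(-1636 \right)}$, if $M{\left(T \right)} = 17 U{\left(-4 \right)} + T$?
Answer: $1088671$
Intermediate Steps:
$U{\left(H \right)} = 5 + 2 H$ ($U{\left(H \right)} = \left(3 + 2 H\right) + 2 = 5 + 2 H$)
$M{\left(T \right)} = -51 + T$ ($M{\left(T \right)} = 17 \left(5 + 2 \left(-4\right)\right) + T = 17 \left(5 - 8\right) + T = 17 \left(-3\right) + T = -51 + T$)
$\left(-227929 + 1318287\right) + M{\left(-1636 \right)} = \left(-227929 + 1318287\right) - 1687 = 1090358 - 1687 = 1088671$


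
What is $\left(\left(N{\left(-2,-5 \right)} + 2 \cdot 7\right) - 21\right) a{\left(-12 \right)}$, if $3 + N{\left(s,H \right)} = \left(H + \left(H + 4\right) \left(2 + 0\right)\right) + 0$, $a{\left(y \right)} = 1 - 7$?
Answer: $102$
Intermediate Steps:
$a{\left(y \right)} = -6$ ($a{\left(y \right)} = 1 - 7 = -6$)
$N{\left(s,H \right)} = 5 + 3 H$ ($N{\left(s,H \right)} = -3 + \left(\left(H + \left(H + 4\right) \left(2 + 0\right)\right) + 0\right) = -3 + \left(\left(H + \left(4 + H\right) 2\right) + 0\right) = -3 + \left(\left(H + \left(8 + 2 H\right)\right) + 0\right) = -3 + \left(\left(8 + 3 H\right) + 0\right) = -3 + \left(8 + 3 H\right) = 5 + 3 H$)
$\left(\left(N{\left(-2,-5 \right)} + 2 \cdot 7\right) - 21\right) a{\left(-12 \right)} = \left(\left(\left(5 + 3 \left(-5\right)\right) + 2 \cdot 7\right) - 21\right) \left(-6\right) = \left(\left(\left(5 - 15\right) + 14\right) - 21\right) \left(-6\right) = \left(\left(-10 + 14\right) - 21\right) \left(-6\right) = \left(4 - 21\right) \left(-6\right) = \left(-17\right) \left(-6\right) = 102$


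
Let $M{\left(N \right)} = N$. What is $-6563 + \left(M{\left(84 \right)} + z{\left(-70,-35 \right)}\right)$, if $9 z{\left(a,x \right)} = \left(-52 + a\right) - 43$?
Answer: $- \frac{19492}{3} \approx -6497.3$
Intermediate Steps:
$z{\left(a,x \right)} = - \frac{95}{9} + \frac{a}{9}$ ($z{\left(a,x \right)} = \frac{\left(-52 + a\right) - 43}{9} = \frac{-95 + a}{9} = - \frac{95}{9} + \frac{a}{9}$)
$-6563 + \left(M{\left(84 \right)} + z{\left(-70,-35 \right)}\right) = -6563 + \left(84 + \left(- \frac{95}{9} + \frac{1}{9} \left(-70\right)\right)\right) = -6563 + \left(84 - \frac{55}{3}\right) = -6563 + \frac{197}{3} = - \frac{19492}{3}$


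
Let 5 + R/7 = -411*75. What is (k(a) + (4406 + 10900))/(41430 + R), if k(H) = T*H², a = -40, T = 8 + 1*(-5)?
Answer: -10053/87190 ≈ -0.11530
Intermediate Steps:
T = 3 (T = 8 - 5 = 3)
R = -215810 (R = -35 + 7*(-411*75) = -35 + 7*(-30825) = -35 - 215775 = -215810)
k(H) = 3*H²
(k(a) + (4406 + 10900))/(41430 + R) = (3*(-40)² + (4406 + 10900))/(41430 - 215810) = (3*1600 + 15306)/(-174380) = (4800 + 15306)*(-1/174380) = 20106*(-1/174380) = -10053/87190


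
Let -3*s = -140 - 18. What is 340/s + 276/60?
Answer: 4367/395 ≈ 11.056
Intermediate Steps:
s = 158/3 (s = -(-140 - 18)/3 = -⅓*(-158) = 158/3 ≈ 52.667)
340/s + 276/60 = 340/(158/3) + 276/60 = 340*(3/158) + 276*(1/60) = 510/79 + 23/5 = 4367/395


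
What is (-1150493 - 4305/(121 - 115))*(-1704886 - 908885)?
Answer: 6018001239591/2 ≈ 3.0090e+12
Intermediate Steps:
(-1150493 - 4305/(121 - 115))*(-1704886 - 908885) = (-1150493 - 4305/6)*(-2613771) = (-1150493 - 4305*⅙)*(-2613771) = (-1150493 - 1435/2)*(-2613771) = -2302421/2*(-2613771) = 6018001239591/2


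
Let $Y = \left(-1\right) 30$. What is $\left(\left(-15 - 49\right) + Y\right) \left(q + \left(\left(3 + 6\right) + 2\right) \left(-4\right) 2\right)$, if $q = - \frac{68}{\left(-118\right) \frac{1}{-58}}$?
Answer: $\frac{673416}{59} \approx 11414.0$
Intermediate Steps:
$Y = -30$
$q = - \frac{1972}{59}$ ($q = - \frac{68}{\left(-118\right) \left(- \frac{1}{58}\right)} = - \frac{68}{\frac{59}{29}} = \left(-68\right) \frac{29}{59} = - \frac{1972}{59} \approx -33.424$)
$\left(\left(-15 - 49\right) + Y\right) \left(q + \left(\left(3 + 6\right) + 2\right) \left(-4\right) 2\right) = \left(\left(-15 - 49\right) - 30\right) \left(- \frac{1972}{59} + \left(\left(3 + 6\right) + 2\right) \left(-4\right) 2\right) = \left(-64 - 30\right) \left(- \frac{1972}{59} + \left(9 + 2\right) \left(-4\right) 2\right) = - 94 \left(- \frac{1972}{59} + 11 \left(-4\right) 2\right) = - 94 \left(- \frac{1972}{59} - 88\right) = \left(-94\right) \left(- \frac{7164}{59}\right) = \frac{673416}{59}$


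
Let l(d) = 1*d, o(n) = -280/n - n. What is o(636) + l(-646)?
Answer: -203908/159 ≈ -1282.4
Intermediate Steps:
o(n) = -n - 280/n
l(d) = d
o(636) + l(-646) = (-1*636 - 280/636) - 646 = (-636 - 280*1/636) - 646 = (-636 - 70/159) - 646 = -101194/159 - 646 = -203908/159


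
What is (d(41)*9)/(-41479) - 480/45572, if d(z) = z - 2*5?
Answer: -8156127/472570247 ≈ -0.017259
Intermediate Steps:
d(z) = -10 + z (d(z) = z - 10 = -10 + z)
(d(41)*9)/(-41479) - 480/45572 = ((-10 + 41)*9)/(-41479) - 480/45572 = (31*9)*(-1/41479) - 480*1/45572 = 279*(-1/41479) - 120/11393 = -279/41479 - 120/11393 = -8156127/472570247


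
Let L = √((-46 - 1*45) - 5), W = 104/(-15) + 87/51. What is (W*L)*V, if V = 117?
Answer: -207948*I*√6/85 ≈ -5992.5*I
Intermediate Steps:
W = -1333/255 (W = 104*(-1/15) + 87*(1/51) = -104/15 + 29/17 = -1333/255 ≈ -5.2274)
L = 4*I*√6 (L = √((-46 - 45) - 5) = √(-91 - 5) = √(-96) = 4*I*√6 ≈ 9.798*I)
(W*L)*V = -5332*I*√6/255*117 = -207948*I*√6/85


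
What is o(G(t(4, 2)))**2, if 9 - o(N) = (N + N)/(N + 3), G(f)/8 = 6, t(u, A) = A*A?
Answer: 14641/289 ≈ 50.661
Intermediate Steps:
t(u, A) = A**2
G(f) = 48 (G(f) = 8*6 = 48)
o(N) = 9 - 2*N/(3 + N) (o(N) = 9 - (N + N)/(N + 3) = 9 - 2*N/(3 + N))
o(G(t(4, 2)))**2 = ((27 + 7*48)/(3 + 48))**2 = ((27 + 336)/51)**2 = ((1/51)*363)**2 = (121/17)**2 = 14641/289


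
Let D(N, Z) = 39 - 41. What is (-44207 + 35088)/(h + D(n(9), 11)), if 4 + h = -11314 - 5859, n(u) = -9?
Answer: 9119/17179 ≈ 0.53082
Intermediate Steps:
D(N, Z) = -2
h = -17177 (h = -4 + (-11314 - 5859) = -4 - 17173 = -17177)
(-44207 + 35088)/(h + D(n(9), 11)) = (-44207 + 35088)/(-17177 - 2) = -9119/(-17179) = -9119*(-1/17179) = 9119/17179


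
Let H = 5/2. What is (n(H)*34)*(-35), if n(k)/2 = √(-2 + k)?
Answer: -1190*√2 ≈ -1682.9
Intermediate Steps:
H = 5/2 (H = 5*(½) = 5/2 ≈ 2.5000)
n(k) = 2*√(-2 + k)
(n(H)*34)*(-35) = ((2*√(-2 + 5/2))*34)*(-35) = ((2*√(½))*34)*(-35) = ((2*(√2/2))*34)*(-35) = (√2*34)*(-35) = (34*√2)*(-35) = -1190*√2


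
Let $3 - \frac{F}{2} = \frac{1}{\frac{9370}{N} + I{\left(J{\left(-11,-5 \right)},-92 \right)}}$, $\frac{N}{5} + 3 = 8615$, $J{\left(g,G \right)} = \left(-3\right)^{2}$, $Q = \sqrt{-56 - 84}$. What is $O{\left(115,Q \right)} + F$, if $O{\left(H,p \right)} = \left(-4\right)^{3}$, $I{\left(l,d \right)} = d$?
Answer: $- \frac{22913858}{395215} \approx -57.978$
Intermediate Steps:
$Q = 2 i \sqrt{35}$ ($Q = \sqrt{-140} = 2 i \sqrt{35} \approx 11.832 i$)
$J{\left(g,G \right)} = 9$
$N = 43060$ ($N = -15 + 5 \cdot 8615 = -15 + 43075 = 43060$)
$O{\left(H,p \right)} = -64$
$F = \frac{2379902}{395215}$ ($F = 6 - \frac{2}{\frac{9370}{43060} - 92} = 6 - \frac{2}{9370 \cdot \frac{1}{43060} - 92} = 6 - \frac{2}{\frac{937}{4306} - 92} = 6 - \frac{2}{- \frac{395215}{4306}} = 6 - - \frac{8612}{395215} = 6 + \frac{8612}{395215} = \frac{2379902}{395215} \approx 6.0218$)
$O{\left(115,Q \right)} + F = -64 + \frac{2379902}{395215} = - \frac{22913858}{395215}$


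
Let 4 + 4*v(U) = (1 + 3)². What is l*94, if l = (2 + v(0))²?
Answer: 2350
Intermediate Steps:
v(U) = 3 (v(U) = -1 + (1 + 3)²/4 = -1 + (¼)*4² = -1 + (¼)*16 = -1 + 4 = 3)
l = 25 (l = (2 + 3)² = 5² = 25)
l*94 = 25*94 = 2350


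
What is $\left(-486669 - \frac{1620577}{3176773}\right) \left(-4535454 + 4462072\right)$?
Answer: $\frac{113451401588932748}{3176773} \approx 3.5713 \cdot 10^{10}$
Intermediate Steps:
$\left(-486669 - \frac{1620577}{3176773}\right) \left(-4535454 + 4462072\right) = \left(-486669 - \frac{1620577}{3176773}\right) \left(-73382\right) = \left(- \frac{1546038559714}{3176773}\right) \left(-73382\right) = \frac{113451401588932748}{3176773}$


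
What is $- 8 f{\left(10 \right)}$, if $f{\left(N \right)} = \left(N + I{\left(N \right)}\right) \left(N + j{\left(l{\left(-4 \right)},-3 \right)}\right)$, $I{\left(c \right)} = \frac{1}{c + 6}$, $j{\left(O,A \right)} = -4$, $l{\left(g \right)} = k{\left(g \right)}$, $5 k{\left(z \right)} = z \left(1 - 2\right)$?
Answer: $-483$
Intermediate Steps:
$k{\left(z \right)} = - \frac{z}{5}$ ($k{\left(z \right)} = \frac{z \left(1 - 2\right)}{5} = \frac{z \left(-1\right)}{5} = \frac{\left(-1\right) z}{5} = - \frac{z}{5}$)
$l{\left(g \right)} = - \frac{g}{5}$
$I{\left(c \right)} = \frac{1}{6 + c}$
$f{\left(N \right)} = \left(-4 + N\right) \left(N + \frac{1}{6 + N}\right)$ ($f{\left(N \right)} = \left(N + \frac{1}{6 + N}\right) \left(N - 4\right) = \left(N + \frac{1}{6 + N}\right) \left(-4 + N\right) = \left(-4 + N\right) \left(N + \frac{1}{6 + N}\right)$)
$- 8 f{\left(10 \right)} = - 8 \frac{-4 + 10 + 10 \left(-4 + 10\right) \left(6 + 10\right)}{6 + 10} = - 8 \frac{-4 + 10 + 10 \cdot 6 \cdot 16}{16} = - 8 \frac{-4 + 10 + 960}{16} = - 8 \cdot \frac{1}{16} \cdot 966 = \left(-8\right) \frac{483}{8} = -483$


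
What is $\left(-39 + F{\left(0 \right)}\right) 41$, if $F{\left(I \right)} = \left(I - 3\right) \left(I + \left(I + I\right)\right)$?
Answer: $-1599$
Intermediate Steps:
$F{\left(I \right)} = 3 I \left(-3 + I\right)$ ($F{\left(I \right)} = \left(-3 + I\right) \left(I + 2 I\right) = \left(-3 + I\right) 3 I = 3 I \left(-3 + I\right)$)
$\left(-39 + F{\left(0 \right)}\right) 41 = \left(-39 + 3 \cdot 0 \left(-3 + 0\right)\right) 41 = \left(-39 + 3 \cdot 0 \left(-3\right)\right) 41 = \left(-39 + 0\right) 41 = \left(-39\right) 41 = -1599$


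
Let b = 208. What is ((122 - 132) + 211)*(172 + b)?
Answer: 76380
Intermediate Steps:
((122 - 132) + 211)*(172 + b) = ((122 - 132) + 211)*(172 + 208) = (-10 + 211)*380 = 201*380 = 76380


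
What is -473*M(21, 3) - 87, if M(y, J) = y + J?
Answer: -11439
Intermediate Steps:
M(y, J) = J + y
-473*M(21, 3) - 87 = -473*(3 + 21) - 87 = -473*24 - 87 = -11352 - 87 = -11439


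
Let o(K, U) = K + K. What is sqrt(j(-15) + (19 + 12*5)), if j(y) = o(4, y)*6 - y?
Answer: sqrt(142) ≈ 11.916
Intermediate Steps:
o(K, U) = 2*K
j(y) = 48 - y (j(y) = (2*4)*6 - y = 8*6 - y = 48 - y)
sqrt(j(-15) + (19 + 12*5)) = sqrt((48 - 1*(-15)) + (19 + 12*5)) = sqrt((48 + 15) + (19 + 60)) = sqrt(63 + 79) = sqrt(142)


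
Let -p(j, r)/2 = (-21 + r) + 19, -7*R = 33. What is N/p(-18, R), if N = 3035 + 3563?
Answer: 23093/47 ≈ 491.34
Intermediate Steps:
R = -33/7 (R = -⅐*33 = -33/7 ≈ -4.7143)
p(j, r) = 4 - 2*r (p(j, r) = -2*((-21 + r) + 19) = -2*(-2 + r) = 4 - 2*r)
N = 6598
N/p(-18, R) = 6598/(4 - 2*(-33/7)) = 6598/(4 + 66/7) = 6598/(94/7) = 6598*(7/94) = 23093/47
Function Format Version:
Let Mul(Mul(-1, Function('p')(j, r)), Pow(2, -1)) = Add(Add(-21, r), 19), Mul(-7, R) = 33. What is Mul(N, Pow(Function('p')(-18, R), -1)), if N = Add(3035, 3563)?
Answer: Rational(23093, 47) ≈ 491.34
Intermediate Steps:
R = Rational(-33, 7) (R = Mul(Rational(-1, 7), 33) = Rational(-33, 7) ≈ -4.7143)
Function('p')(j, r) = Add(4, Mul(-2, r)) (Function('p')(j, r) = Mul(-2, Add(Add(-21, r), 19)) = Mul(-2, Add(-2, r)) = Add(4, Mul(-2, r)))
N = 6598
Mul(N, Pow(Function('p')(-18, R), -1)) = Mul(6598, Pow(Add(4, Mul(-2, Rational(-33, 7))), -1)) = Mul(6598, Pow(Add(4, Rational(66, 7)), -1)) = Mul(6598, Pow(Rational(94, 7), -1)) = Mul(6598, Rational(7, 94)) = Rational(23093, 47)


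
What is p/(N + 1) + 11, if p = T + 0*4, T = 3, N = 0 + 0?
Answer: 14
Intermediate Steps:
N = 0
p = 3 (p = 3 + 0*4 = 3 + 0 = 3)
p/(N + 1) + 11 = 3/(0 + 1) + 11 = 3/1 + 11 = 1*3 + 11 = 3 + 11 = 14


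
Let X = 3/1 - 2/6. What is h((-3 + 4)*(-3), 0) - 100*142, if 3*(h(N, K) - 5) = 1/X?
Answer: -113559/8 ≈ -14195.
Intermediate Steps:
X = 8/3 (X = 3*1 - 2*⅙ = 3 - ⅓ = 8/3 ≈ 2.6667)
h(N, K) = 41/8 (h(N, K) = 5 + 1/(3*(8/3)) = 5 + (⅓)*(3/8) = 5 + ⅛ = 41/8)
h((-3 + 4)*(-3), 0) - 100*142 = 41/8 - 100*142 = 41/8 - 14200 = -113559/8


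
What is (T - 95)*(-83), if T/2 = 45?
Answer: 415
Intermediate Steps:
T = 90 (T = 2*45 = 90)
(T - 95)*(-83) = (90 - 95)*(-83) = -5*(-83) = 415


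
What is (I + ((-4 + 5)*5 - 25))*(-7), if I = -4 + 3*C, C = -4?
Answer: 252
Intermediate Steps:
I = -16 (I = -4 + 3*(-4) = -4 - 12 = -16)
(I + ((-4 + 5)*5 - 25))*(-7) = (-16 + ((-4 + 5)*5 - 25))*(-7) = (-16 + (1*5 - 25))*(-7) = (-16 + (5 - 25))*(-7) = (-16 - 20)*(-7) = -36*(-7) = 252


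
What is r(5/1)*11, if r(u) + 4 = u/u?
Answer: -33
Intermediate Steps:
r(u) = -3 (r(u) = -4 + u/u = -4 + 1 = -3)
r(5/1)*11 = -3*11 = -33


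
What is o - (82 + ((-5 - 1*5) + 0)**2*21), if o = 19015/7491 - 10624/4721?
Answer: -77156268571/35365011 ≈ -2181.7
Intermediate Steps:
o = 10185431/35365011 (o = 19015*(1/7491) - 10624*1/4721 = 19015/7491 - 10624/4721 = 10185431/35365011 ≈ 0.28801)
o - (82 + ((-5 - 1*5) + 0)**2*21) = 10185431/35365011 - (82 + ((-5 - 1*5) + 0)**2*21) = 10185431/35365011 - (82 + ((-5 - 5) + 0)**2*21) = 10185431/35365011 - (82 + (-10 + 0)**2*21) = 10185431/35365011 - (82 + (-10)**2*21) = 10185431/35365011 - (82 + 100*21) = 10185431/35365011 - (82 + 2100) = 10185431/35365011 - 1*2182 = 10185431/35365011 - 2182 = -77156268571/35365011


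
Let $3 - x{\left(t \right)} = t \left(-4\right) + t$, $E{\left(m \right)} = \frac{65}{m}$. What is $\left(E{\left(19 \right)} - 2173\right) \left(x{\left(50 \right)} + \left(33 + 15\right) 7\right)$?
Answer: $- \frac{20157558}{19} \approx -1.0609 \cdot 10^{6}$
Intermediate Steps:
$x{\left(t \right)} = 3 + 3 t$ ($x{\left(t \right)} = 3 - \left(t \left(-4\right) + t\right) = 3 - \left(- 4 t + t\right) = 3 - - 3 t = 3 + 3 t$)
$\left(E{\left(19 \right)} - 2173\right) \left(x{\left(50 \right)} + \left(33 + 15\right) 7\right) = \left(\frac{65}{19} - 2173\right) \left(\left(3 + 3 \cdot 50\right) + \left(33 + 15\right) 7\right) = \left(65 \cdot \frac{1}{19} - 2173\right) \left(\left(3 + 150\right) + 48 \cdot 7\right) = \left(\frac{65}{19} - 2173\right) \left(153 + 336\right) = \left(- \frac{41222}{19}\right) 489 = - \frac{20157558}{19}$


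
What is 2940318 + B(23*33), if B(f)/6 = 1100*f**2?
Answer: 3805074918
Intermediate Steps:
B(f) = 6600*f**2 (B(f) = 6*(1100*f**2) = 6600*f**2)
2940318 + B(23*33) = 2940318 + 6600*(23*33)**2 = 2940318 + 6600*759**2 = 2940318 + 6600*576081 = 2940318 + 3802134600 = 3805074918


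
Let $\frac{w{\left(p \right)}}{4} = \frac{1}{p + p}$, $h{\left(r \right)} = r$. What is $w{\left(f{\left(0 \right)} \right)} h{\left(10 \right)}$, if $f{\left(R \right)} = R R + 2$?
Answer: $10$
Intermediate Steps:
$f{\left(R \right)} = 2 + R^{2}$ ($f{\left(R \right)} = R^{2} + 2 = 2 + R^{2}$)
$w{\left(p \right)} = \frac{2}{p}$ ($w{\left(p \right)} = \frac{4}{p + p} = \frac{4}{2 p} = 4 \frac{1}{2 p} = \frac{2}{p}$)
$w{\left(f{\left(0 \right)} \right)} h{\left(10 \right)} = \frac{2}{2 + 0^{2}} \cdot 10 = \frac{2}{2 + 0} \cdot 10 = \frac{2}{2} \cdot 10 = 2 \cdot \frac{1}{2} \cdot 10 = 1 \cdot 10 = 10$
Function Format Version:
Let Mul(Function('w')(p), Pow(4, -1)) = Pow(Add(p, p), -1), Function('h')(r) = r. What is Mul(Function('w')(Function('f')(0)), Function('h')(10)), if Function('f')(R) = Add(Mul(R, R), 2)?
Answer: 10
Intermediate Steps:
Function('f')(R) = Add(2, Pow(R, 2)) (Function('f')(R) = Add(Pow(R, 2), 2) = Add(2, Pow(R, 2)))
Function('w')(p) = Mul(2, Pow(p, -1)) (Function('w')(p) = Mul(4, Pow(Add(p, p), -1)) = Mul(4, Pow(Mul(2, p), -1)) = Mul(4, Mul(Rational(1, 2), Pow(p, -1))) = Mul(2, Pow(p, -1)))
Mul(Function('w')(Function('f')(0)), Function('h')(10)) = Mul(Mul(2, Pow(Add(2, Pow(0, 2)), -1)), 10) = Mul(Mul(2, Pow(Add(2, 0), -1)), 10) = Mul(Mul(2, Pow(2, -1)), 10) = Mul(Mul(2, Rational(1, 2)), 10) = Mul(1, 10) = 10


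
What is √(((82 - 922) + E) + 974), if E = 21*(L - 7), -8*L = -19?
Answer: √590/4 ≈ 6.0725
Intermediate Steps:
L = 19/8 (L = -⅛*(-19) = 19/8 ≈ 2.3750)
E = -777/8 (E = 21*(19/8 - 7) = 21*(-37/8) = -777/8 ≈ -97.125)
√(((82 - 922) + E) + 974) = √(((82 - 922) - 777/8) + 974) = √((-840 - 777/8) + 974) = √(-7497/8 + 974) = √(295/8) = √590/4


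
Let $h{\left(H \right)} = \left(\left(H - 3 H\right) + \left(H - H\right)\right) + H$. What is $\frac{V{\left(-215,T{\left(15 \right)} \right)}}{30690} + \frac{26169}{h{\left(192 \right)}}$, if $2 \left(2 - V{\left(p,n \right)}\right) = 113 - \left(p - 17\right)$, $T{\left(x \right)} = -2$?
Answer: $- \frac{392551}{2880} \approx -136.3$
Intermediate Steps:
$h{\left(H \right)} = - H$ ($h{\left(H \right)} = \left(- 2 H + 0\right) + H = - 2 H + H = - H$)
$V{\left(p,n \right)} = -63 + \frac{p}{2}$ ($V{\left(p,n \right)} = 2 - \frac{113 - \left(p - 17\right)}{2} = 2 - \frac{113 - \left(-17 + p\right)}{2} = 2 - \frac{130 - p}{2} = 2 + \left(-65 + \frac{p}{2}\right) = -63 + \frac{p}{2}$)
$\frac{V{\left(-215,T{\left(15 \right)} \right)}}{30690} + \frac{26169}{h{\left(192 \right)}} = \frac{-63 + \frac{1}{2} \left(-215\right)}{30690} + \frac{26169}{\left(-1\right) 192} = \left(-63 - \frac{215}{2}\right) \frac{1}{30690} + \frac{26169}{-192} = \left(- \frac{341}{2}\right) \frac{1}{30690} + 26169 \left(- \frac{1}{192}\right) = - \frac{1}{180} - \frac{8723}{64} = - \frac{392551}{2880}$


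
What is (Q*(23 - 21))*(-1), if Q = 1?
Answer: -2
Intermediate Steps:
(Q*(23 - 21))*(-1) = (1*(23 - 21))*(-1) = (1*2)*(-1) = 2*(-1) = -2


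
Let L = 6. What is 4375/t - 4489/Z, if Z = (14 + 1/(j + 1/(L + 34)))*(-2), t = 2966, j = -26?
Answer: 6980281043/43024796 ≈ 162.24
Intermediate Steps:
Z = -29012/1039 (Z = (14 + 1/(-26 + 1/(6 + 34)))*(-2) = (14 + 1/(-26 + 1/40))*(-2) = (14 + 1/(-1039/40))*(-2) = (14 - 40/1039)*(-2) = (14506/1039)*(-2) = -29012/1039 ≈ -27.923)
4375/t - 4489/Z = 4375/2966 - 4489/(-29012/1039) = 4375*(1/2966) - 4489*(-1039/29012) = 4375/2966 + 4664071/29012 = 6980281043/43024796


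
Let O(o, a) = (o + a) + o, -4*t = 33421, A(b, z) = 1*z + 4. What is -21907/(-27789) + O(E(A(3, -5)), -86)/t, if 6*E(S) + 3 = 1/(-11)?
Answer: 8160105661/10216097859 ≈ 0.79875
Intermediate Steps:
A(b, z) = 4 + z (A(b, z) = z + 4 = 4 + z)
E(S) = -17/33 (E(S) = -1/2 + (1/6)/(-11) = -1/2 + (1/6)*(-1/11) = -1/2 - 1/66 = -17/33)
t = -33421/4 (t = -1/4*33421 = -33421/4 ≈ -8355.3)
O(o, a) = a + 2*o (O(o, a) = (a + o) + o = a + 2*o)
-21907/(-27789) + O(E(A(3, -5)), -86)/t = -21907/(-27789) + (-86 + 2*(-17/33))/(-33421/4) = -21907*(-1/27789) + (-86 - 34/33)*(-4/33421) = 21907/27789 - 2872/33*(-4/33421) = 21907/27789 + 11488/1102893 = 8160105661/10216097859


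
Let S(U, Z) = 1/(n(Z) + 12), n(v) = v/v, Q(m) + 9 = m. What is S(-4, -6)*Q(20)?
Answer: 11/13 ≈ 0.84615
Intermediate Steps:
Q(m) = -9 + m
n(v) = 1
S(U, Z) = 1/13 (S(U, Z) = 1/(1 + 12) = 1/13)
S(-4, -6)*Q(20) = (-9 + 20)/13 = (1/13)*11 = 11/13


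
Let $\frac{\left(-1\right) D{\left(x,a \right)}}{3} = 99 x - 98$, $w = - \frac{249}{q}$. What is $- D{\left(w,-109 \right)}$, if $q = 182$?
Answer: $- \frac{127461}{182} \approx -700.33$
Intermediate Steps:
$w = - \frac{249}{182} \approx -1.3681$
$D{\left(x,a \right)} = 294 - 297 x$ ($D{\left(x,a \right)} = - 3 \left(99 x - 98\right) = - 3 \left(-98 + 99 x\right) = 294 - 297 x$)
$- D{\left(w,-109 \right)} = - (294 - - \frac{73953}{182}) = - (294 + \frac{73953}{182}) = \left(-1\right) \frac{127461}{182} = - \frac{127461}{182}$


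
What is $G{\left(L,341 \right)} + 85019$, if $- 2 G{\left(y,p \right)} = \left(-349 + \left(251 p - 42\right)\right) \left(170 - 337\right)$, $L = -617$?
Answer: $7199219$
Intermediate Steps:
$G{\left(y,p \right)} = - \frac{65297}{2} + \frac{41917 p}{2}$ ($G{\left(y,p \right)} = - \frac{\left(-349 + \left(251 p - 42\right)\right) \left(170 - 337\right)}{2} = - \frac{\left(-349 + \left(-42 + 251 p\right)\right) \left(-167\right)}{2} = - \frac{\left(-391 + 251 p\right) \left(-167\right)}{2} = - \frac{65297 - 41917 p}{2} = - \frac{65297}{2} + \frac{41917 p}{2}$)
$G{\left(L,341 \right)} + 85019 = \left(- \frac{65297}{2} + \frac{41917}{2} \cdot 341\right) + 85019 = \left(- \frac{65297}{2} + \frac{14293697}{2}\right) + 85019 = 7114200 + 85019 = 7199219$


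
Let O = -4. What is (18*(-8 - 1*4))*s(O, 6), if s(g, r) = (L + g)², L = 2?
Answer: -864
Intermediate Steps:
s(g, r) = (2 + g)²
(18*(-8 - 1*4))*s(O, 6) = (18*(-8 - 1*4))*(2 - 4)² = (18*(-8 - 4))*(-2)² = (18*(-12))*4 = -216*4 = -864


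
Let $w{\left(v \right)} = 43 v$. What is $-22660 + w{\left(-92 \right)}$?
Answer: $-26616$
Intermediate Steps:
$-22660 + w{\left(-92 \right)} = -22660 + 43 \left(-92\right) = -22660 - 3956 = -26616$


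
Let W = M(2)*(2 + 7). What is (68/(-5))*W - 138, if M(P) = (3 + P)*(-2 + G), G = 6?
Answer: -2586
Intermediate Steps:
M(P) = 12 + 4*P (M(P) = (3 + P)*(-2 + 6) = (3 + P)*4 = 12 + 4*P)
W = 180 (W = (12 + 4*2)*(2 + 7) = (12 + 8)*9 = 20*9 = 180)
(68/(-5))*W - 138 = (68/(-5))*180 - 138 = (68*(-⅕))*180 - 138 = -68/5*180 - 138 = -2448 - 138 = -2586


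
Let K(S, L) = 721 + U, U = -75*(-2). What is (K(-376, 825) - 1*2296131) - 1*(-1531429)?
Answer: -763831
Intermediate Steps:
U = 150 (U = -25*(-6) = 150)
K(S, L) = 871 (K(S, L) = 721 + 150 = 871)
(K(-376, 825) - 1*2296131) - 1*(-1531429) = (871 - 1*2296131) - 1*(-1531429) = (871 - 2296131) + 1531429 = -2295260 + 1531429 = -763831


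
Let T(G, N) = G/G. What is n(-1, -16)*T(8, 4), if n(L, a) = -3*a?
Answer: 48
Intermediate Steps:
T(G, N) = 1
n(-1, -16)*T(8, 4) = -3*(-16)*1 = 48*1 = 48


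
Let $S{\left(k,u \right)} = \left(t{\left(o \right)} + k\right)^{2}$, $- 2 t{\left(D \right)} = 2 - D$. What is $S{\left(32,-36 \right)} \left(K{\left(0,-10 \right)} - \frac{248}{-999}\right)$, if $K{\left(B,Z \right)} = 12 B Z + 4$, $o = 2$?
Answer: $\frac{4345856}{999} \approx 4350.2$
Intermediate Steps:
$t{\left(D \right)} = -1 + \frac{D}{2}$ ($t{\left(D \right)} = - \frac{2 - D}{2} = -1 + \frac{D}{2}$)
$S{\left(k,u \right)} = k^{2}$ ($S{\left(k,u \right)} = \left(\left(-1 + \frac{1}{2} \cdot 2\right) + k\right)^{2} = \left(\left(-1 + 1\right) + k\right)^{2} = \left(0 + k\right)^{2} = k^{2}$)
$K{\left(B,Z \right)} = 4 + 12 B Z$ ($K{\left(B,Z \right)} = 12 B Z + 4 = 4 + 12 B Z$)
$S{\left(32,-36 \right)} \left(K{\left(0,-10 \right)} - \frac{248}{-999}\right) = 32^{2} \left(\left(4 + 12 \cdot 0 \left(-10\right)\right) - \frac{248}{-999}\right) = 1024 \left(\left(4 + 0\right) - - \frac{248}{999}\right) = 1024 \left(4 + \frac{248}{999}\right) = 1024 \cdot \frac{4244}{999} = \frac{4345856}{999}$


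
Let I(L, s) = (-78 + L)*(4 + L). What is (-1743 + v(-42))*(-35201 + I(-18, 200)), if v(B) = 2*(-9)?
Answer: 59622177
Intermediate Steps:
v(B) = -18
(-1743 + v(-42))*(-35201 + I(-18, 200)) = (-1743 - 18)*(-35201 + (-312 + (-18)² - 74*(-18))) = -1761*(-35201 + (-312 + 324 + 1332)) = -1761*(-35201 + 1344) = -1761*(-33857) = 59622177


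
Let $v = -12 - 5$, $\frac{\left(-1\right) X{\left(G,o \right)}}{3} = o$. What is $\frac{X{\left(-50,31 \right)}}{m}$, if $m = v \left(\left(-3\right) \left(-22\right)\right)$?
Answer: $\frac{31}{374} \approx 0.082888$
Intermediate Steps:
$X{\left(G,o \right)} = - 3 o$
$v = -17$ ($v = -12 - 5 = -17$)
$m = -1122$ ($m = - 17 \left(\left(-3\right) \left(-22\right)\right) = \left(-17\right) 66 = -1122$)
$\frac{X{\left(-50,31 \right)}}{m} = \frac{\left(-3\right) 31}{-1122} = \left(-93\right) \left(- \frac{1}{1122}\right) = \frac{31}{374}$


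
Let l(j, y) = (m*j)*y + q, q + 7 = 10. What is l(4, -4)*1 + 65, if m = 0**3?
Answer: 68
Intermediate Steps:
m = 0
q = 3 (q = -7 + 10 = 3)
l(j, y) = 3 (l(j, y) = (0*j)*y + 3 = 0*y + 3 = 0 + 3 = 3)
l(4, -4)*1 + 65 = 3*1 + 65 = 3 + 65 = 68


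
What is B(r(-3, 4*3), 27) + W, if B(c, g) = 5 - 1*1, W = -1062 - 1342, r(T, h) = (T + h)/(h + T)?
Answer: -2400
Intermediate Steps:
r(T, h) = 1 (r(T, h) = (T + h)/(T + h) = 1)
W = -2404
B(c, g) = 4 (B(c, g) = 5 - 1 = 4)
B(r(-3, 4*3), 27) + W = 4 - 2404 = -2400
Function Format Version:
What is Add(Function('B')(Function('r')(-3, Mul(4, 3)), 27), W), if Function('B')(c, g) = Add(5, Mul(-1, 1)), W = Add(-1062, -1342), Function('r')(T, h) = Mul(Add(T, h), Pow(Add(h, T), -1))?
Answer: -2400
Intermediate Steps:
Function('r')(T, h) = 1 (Function('r')(T, h) = Mul(Add(T, h), Pow(Add(T, h), -1)) = 1)
W = -2404
Function('B')(c, g) = 4 (Function('B')(c, g) = Add(5, -1) = 4)
Add(Function('B')(Function('r')(-3, Mul(4, 3)), 27), W) = Add(4, -2404) = -2400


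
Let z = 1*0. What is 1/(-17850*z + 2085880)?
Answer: 1/2085880 ≈ 4.7941e-7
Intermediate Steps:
z = 0
1/(-17850*z + 2085880) = 1/(-17850*0 + 2085880) = 1/(0 + 2085880) = 1/2085880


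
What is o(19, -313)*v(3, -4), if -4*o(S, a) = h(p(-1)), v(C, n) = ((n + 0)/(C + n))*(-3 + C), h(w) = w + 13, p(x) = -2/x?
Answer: 0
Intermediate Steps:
h(w) = 13 + w
v(C, n) = n*(-3 + C)/(C + n) (v(C, n) = (n/(C + n))*(-3 + C) = n*(-3 + C)/(C + n))
o(S, a) = -15/4 (o(S, a) = -(13 - 2/(-1))/4 = -(13 - 2*(-1))/4 = -(13 + 2)/4 = -¼*15 = -15/4)
o(19, -313)*v(3, -4) = -(-15)*(-3 + 3)/(3 - 4) = -(-15)*0/(-1) = -(-15)*(-1)*0 = -15/4*0 = 0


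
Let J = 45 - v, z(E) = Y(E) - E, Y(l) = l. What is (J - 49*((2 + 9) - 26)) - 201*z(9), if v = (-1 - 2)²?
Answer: 771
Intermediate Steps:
v = 9 (v = (-3)² = 9)
z(E) = 0 (z(E) = E - E = 0)
J = 36 (J = 45 - 1*9 = 45 - 9 = 36)
(J - 49*((2 + 9) - 26)) - 201*z(9) = (36 - 49*((2 + 9) - 26)) - 201*0 = (36 - 49*(11 - 26)) - 1*0 = (36 - 49*(-15)) + 0 = (36 + 735) + 0 = 771 + 0 = 771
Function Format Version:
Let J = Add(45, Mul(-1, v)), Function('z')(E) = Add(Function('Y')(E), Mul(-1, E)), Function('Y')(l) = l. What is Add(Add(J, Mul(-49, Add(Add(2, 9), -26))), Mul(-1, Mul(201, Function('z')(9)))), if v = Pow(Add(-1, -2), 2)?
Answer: 771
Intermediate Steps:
v = 9 (v = Pow(-3, 2) = 9)
Function('z')(E) = 0 (Function('z')(E) = Add(E, Mul(-1, E)) = 0)
J = 36 (J = Add(45, Mul(-1, 9)) = Add(45, -9) = 36)
Add(Add(J, Mul(-49, Add(Add(2, 9), -26))), Mul(-1, Mul(201, Function('z')(9)))) = Add(Add(36, Mul(-49, Add(Add(2, 9), -26))), Mul(-1, Mul(201, 0))) = Add(Add(36, Mul(-49, Add(11, -26))), Mul(-1, 0)) = Add(Add(36, Mul(-49, -15)), 0) = Add(Add(36, 735), 0) = Add(771, 0) = 771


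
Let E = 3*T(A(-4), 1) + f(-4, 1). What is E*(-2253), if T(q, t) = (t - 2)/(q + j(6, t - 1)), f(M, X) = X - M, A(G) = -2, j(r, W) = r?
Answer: -38301/4 ≈ -9575.3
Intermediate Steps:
T(q, t) = (-2 + t)/(6 + q) (T(q, t) = (t - 2)/(q + 6) = (-2 + t)/(6 + q))
E = 17/4 (E = 3*((-2 + 1)/(6 - 2)) + (1 - 1*(-4)) = 3*(-1/4) + (1 + 4) = 3*((1/4)*(-1)) + 5 = 3*(-1/4) + 5 = -3/4 + 5 = 17/4 ≈ 4.2500)
E*(-2253) = (17/4)*(-2253) = -38301/4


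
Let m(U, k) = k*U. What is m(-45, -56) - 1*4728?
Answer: -2208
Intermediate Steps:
m(U, k) = U*k
m(-45, -56) - 1*4728 = -45*(-56) - 1*4728 = 2520 - 4728 = -2208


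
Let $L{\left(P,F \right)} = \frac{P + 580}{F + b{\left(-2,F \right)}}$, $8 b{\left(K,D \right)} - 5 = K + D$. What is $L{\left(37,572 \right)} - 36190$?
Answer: $- \frac{186409754}{5151} \approx -36189.0$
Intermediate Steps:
$b{\left(K,D \right)} = \frac{5}{8} + \frac{D}{8} + \frac{K}{8}$ ($b{\left(K,D \right)} = \frac{5}{8} + \frac{K + D}{8} = \frac{5}{8} + \frac{D + K}{8} = \frac{5}{8} + \left(\frac{D}{8} + \frac{K}{8}\right) = \frac{5}{8} + \frac{D}{8} + \frac{K}{8}$)
$L{\left(P,F \right)} = \frac{580 + P}{\frac{3}{8} + \frac{9 F}{8}}$ ($L{\left(P,F \right)} = \frac{P + 580}{F + \left(\frac{5}{8} + \frac{F}{8} + \frac{1}{8} \left(-2\right)\right)} = \frac{580 + P}{F + \left(\frac{5}{8} + \frac{F}{8} - \frac{1}{4}\right)} = \frac{580 + P}{F + \left(\frac{3}{8} + \frac{F}{8}\right)} = \frac{580 + P}{\frac{3}{8} + \frac{9 F}{8}}$)
$L{\left(37,572 \right)} - 36190 = \frac{8 \left(580 + 37\right)}{3 \left(1 + 3 \cdot 572\right)} - 36190 = \frac{8}{3} \frac{1}{1 + 1716} \cdot 617 - 36190 = \frac{8}{3} \cdot \frac{1}{1717} \cdot 617 - 36190 = \frac{4936}{5151} - 36190 = - \frac{186409754}{5151}$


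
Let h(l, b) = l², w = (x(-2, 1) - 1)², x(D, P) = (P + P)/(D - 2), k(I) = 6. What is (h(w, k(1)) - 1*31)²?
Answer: 172225/256 ≈ 672.75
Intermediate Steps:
x(D, P) = 2*P/(-2 + D) (x(D, P) = (2*P)/(-2 + D) = 2*P/(-2 + D))
w = 9/4 (w = (2*1/(-2 - 2) - 1)² = (2*1/(-4) - 1)² = (2*1*(-¼) - 1)² = (-½ - 1)² = (-3/2)² = 9/4 ≈ 2.2500)
(h(w, k(1)) - 1*31)² = ((9/4)² - 1*31)² = (81/16 - 31)² = (-415/16)² = 172225/256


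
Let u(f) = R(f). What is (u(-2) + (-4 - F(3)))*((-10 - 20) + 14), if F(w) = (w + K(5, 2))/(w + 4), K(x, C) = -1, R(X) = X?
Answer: 704/7 ≈ 100.57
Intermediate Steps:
u(f) = f
F(w) = (-1 + w)/(4 + w) (F(w) = (w - 1)/(w + 4) = (-1 + w)/(4 + w))
(u(-2) + (-4 - F(3)))*((-10 - 20) + 14) = (-2 + (-4 - (-1 + 3)/(4 + 3)))*((-10 - 20) + 14) = (-2 + (-4 - 2/7))*(-30 + 14) = (-2 + (-4 - 2/7))*(-16) = (-2 - 30/7)*(-16) = -44/7*(-16) = 704/7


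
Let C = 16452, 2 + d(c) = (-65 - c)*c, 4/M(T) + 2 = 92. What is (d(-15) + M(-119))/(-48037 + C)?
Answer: -33662/1421325 ≈ -0.023684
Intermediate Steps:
M(T) = 2/45 (M(T) = 4/(-2 + 92) = 4/90 = 4*(1/90) = 2/45)
d(c) = -2 + c*(-65 - c) (d(c) = -2 + (-65 - c)*c = -2 + c*(-65 - c))
(d(-15) + M(-119))/(-48037 + C) = ((-2 - 1*(-15)² - 65*(-15)) + 2/45)/(-48037 + 16452) = ((-2 - 1*225 + 975) + 2/45)/(-31585) = ((-2 - 225 + 975) + 2/45)*(-1/31585) = (748 + 2/45)*(-1/31585) = (33662/45)*(-1/31585) = -33662/1421325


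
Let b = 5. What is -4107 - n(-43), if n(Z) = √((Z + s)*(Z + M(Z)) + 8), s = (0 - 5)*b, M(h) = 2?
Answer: -4107 - 2*√699 ≈ -4159.9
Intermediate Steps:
s = -25 (s = (0 - 5)*5 = -5*5 = -25)
n(Z) = √(8 + (-25 + Z)*(2 + Z)) (n(Z) = √((Z - 25)*(Z + 2) + 8) = √((-25 + Z)*(2 + Z) + 8) = √(8 + (-25 + Z)*(2 + Z)))
-4107 - n(-43) = -4107 - √(-42 + (-43)² - 23*(-43)) = -4107 - √(-42 + 1849 + 989) = -4107 - √2796 = -4107 - 2*√699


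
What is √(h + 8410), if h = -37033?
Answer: I*√28623 ≈ 169.18*I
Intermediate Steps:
√(h + 8410) = √(-37033 + 8410) = √(-28623) = I*√28623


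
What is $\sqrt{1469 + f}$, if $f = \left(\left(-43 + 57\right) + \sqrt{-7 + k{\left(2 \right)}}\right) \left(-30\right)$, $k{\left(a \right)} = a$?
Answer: $\sqrt{1049 - 30 i \sqrt{5}} \approx 32.405 - 1.0351 i$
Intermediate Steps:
$f = -420 - 30 i \sqrt{5}$ ($f = \left(\left(-43 + 57\right) + \sqrt{-7 + 2}\right) \left(-30\right) = \left(14 + \sqrt{-5}\right) \left(-30\right) = \left(14 + i \sqrt{5}\right) \left(-30\right) = -420 - 30 i \sqrt{5} \approx -420.0 - 67.082 i$)
$\sqrt{1469 + f} = \sqrt{1469 - \left(420 + 30 i \sqrt{5}\right)} = \sqrt{1049 - 30 i \sqrt{5}}$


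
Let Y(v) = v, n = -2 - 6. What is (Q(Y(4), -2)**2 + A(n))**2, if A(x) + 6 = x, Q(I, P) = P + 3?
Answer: 169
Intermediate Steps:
n = -8
Q(I, P) = 3 + P
A(x) = -6 + x
(Q(Y(4), -2)**2 + A(n))**2 = ((3 - 2)**2 + (-6 - 8))**2 = (1**2 - 14)**2 = (1 - 14)**2 = (-13)**2 = 169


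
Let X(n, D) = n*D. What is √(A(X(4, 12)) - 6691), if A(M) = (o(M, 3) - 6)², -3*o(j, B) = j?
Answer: I*√6207 ≈ 78.785*I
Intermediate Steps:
o(j, B) = -j/3
X(n, D) = D*n
A(M) = (-6 - M/3)² (A(M) = (-M/3 - 6)² = (-6 - M/3)²)
√(A(X(4, 12)) - 6691) = √((18 + 12*4)²/9 - 6691) = √((18 + 48)²/9 - 6691) = √((⅑)*66² - 6691) = √((⅑)*4356 - 6691) = √(484 - 6691) = √(-6207) = I*√6207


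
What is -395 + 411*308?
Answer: 126193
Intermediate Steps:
-395 + 411*308 = -395 + 126588 = 126193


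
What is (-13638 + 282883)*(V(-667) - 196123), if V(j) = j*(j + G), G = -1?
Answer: 67158588085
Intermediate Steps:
V(j) = j*(-1 + j) (V(j) = j*(j - 1) = j*(-1 + j))
(-13638 + 282883)*(V(-667) - 196123) = (-13638 + 282883)*(-667*(-1 - 667) - 196123) = 269245*(-667*(-668) - 196123) = 269245*(445556 - 196123) = 269245*249433 = 67158588085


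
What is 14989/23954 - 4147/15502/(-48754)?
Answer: 5664276663825/9052031052316 ≈ 0.62575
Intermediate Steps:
14989/23954 - 4147/15502/(-48754) = 14989*(1/23954) - 4147*1/15502*(-1/48754) = 14989/23954 - 4147/15502*(-1/48754) = 14989/23954 + 4147/755784508 = 5664276663825/9052031052316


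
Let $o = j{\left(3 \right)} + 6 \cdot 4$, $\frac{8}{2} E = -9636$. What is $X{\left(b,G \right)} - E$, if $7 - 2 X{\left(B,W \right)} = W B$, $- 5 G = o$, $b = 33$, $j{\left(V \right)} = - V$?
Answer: $\frac{12409}{5} \approx 2481.8$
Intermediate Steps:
$E = -2409$ ($E = \frac{1}{4} \left(-9636\right) = -2409$)
$o = 21$ ($o = \left(-1\right) 3 + 6 \cdot 4 = -3 + 24 = 21$)
$G = - \frac{21}{5}$ ($G = \left(- \frac{1}{5}\right) 21 = - \frac{21}{5} \approx -4.2$)
$X{\left(B,W \right)} = \frac{7}{2} - \frac{B W}{2}$ ($X{\left(B,W \right)} = \frac{7}{2} - \frac{W B}{2} = \frac{7}{2} - \frac{B W}{2}$)
$X{\left(b,G \right)} - E = \left(\frac{7}{2} - \frac{33}{2} \left(- \frac{21}{5}\right)\right) - -2409 = \left(\frac{7}{2} + \frac{693}{10}\right) + 2409 = \frac{364}{5} + 2409 = \frac{12409}{5}$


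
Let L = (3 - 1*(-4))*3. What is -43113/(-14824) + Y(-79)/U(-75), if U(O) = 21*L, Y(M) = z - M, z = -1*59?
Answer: 19309313/6537384 ≈ 2.9537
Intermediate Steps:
z = -59
L = 21 (L = (3 + 4)*3 = 7*3 = 21)
Y(M) = -59 - M
U(O) = 441 (U(O) = 21*21 = 441)
-43113/(-14824) + Y(-79)/U(-75) = -43113/(-14824) + (-59 - 1*(-79))/441 = -43113*(-1/14824) + (-59 + 79)*(1/441) = 43113/14824 + 20*(1/441) = 43113/14824 + 20/441 = 19309313/6537384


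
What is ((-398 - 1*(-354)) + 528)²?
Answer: 234256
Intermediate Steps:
((-398 - 1*(-354)) + 528)² = ((-398 + 354) + 528)² = (-44 + 528)² = 484² = 234256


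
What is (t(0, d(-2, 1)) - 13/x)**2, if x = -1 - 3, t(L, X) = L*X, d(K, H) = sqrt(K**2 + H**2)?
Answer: 169/16 ≈ 10.563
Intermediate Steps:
d(K, H) = sqrt(H**2 + K**2)
x = -4
(t(0, d(-2, 1)) - 13/x)**2 = (0*sqrt(1**2 + (-2)**2) - 13/(-4))**2 = (0*sqrt(1 + 4) - 13*(-1/4))**2 = (0*sqrt(5) + 13/4)**2 = (0 + 13/4)**2 = (13/4)**2 = 169/16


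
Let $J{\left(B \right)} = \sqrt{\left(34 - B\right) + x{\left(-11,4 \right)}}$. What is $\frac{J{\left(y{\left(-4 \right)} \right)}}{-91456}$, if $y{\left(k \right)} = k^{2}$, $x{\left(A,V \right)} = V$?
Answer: $- \frac{\sqrt{22}}{91456} \approx -5.1286 \cdot 10^{-5}$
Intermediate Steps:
$J{\left(B \right)} = \sqrt{38 - B}$ ($J{\left(B \right)} = \sqrt{\left(34 - B\right) + 4} = \sqrt{38 - B}$)
$\frac{J{\left(y{\left(-4 \right)} \right)}}{-91456} = \frac{\sqrt{38 - \left(-4\right)^{2}}}{-91456} = \sqrt{38 - 16} \left(- \frac{1}{91456}\right) = \sqrt{22} \left(- \frac{1}{91456}\right) = - \frac{\sqrt{22}}{91456}$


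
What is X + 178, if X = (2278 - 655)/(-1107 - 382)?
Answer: 263419/1489 ≈ 176.91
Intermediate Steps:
X = -1623/1489 (X = 1623/(-1489) = 1623*(-1/1489) = -1623/1489 ≈ -1.0900)
X + 178 = -1623/1489 + 178 = 263419/1489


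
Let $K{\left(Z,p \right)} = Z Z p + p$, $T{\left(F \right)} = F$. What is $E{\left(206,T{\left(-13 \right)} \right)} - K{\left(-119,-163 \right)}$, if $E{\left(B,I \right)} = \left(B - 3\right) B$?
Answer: $2350224$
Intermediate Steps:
$E{\left(B,I \right)} = B \left(-3 + B\right)$ ($E{\left(B,I \right)} = \left(-3 + B\right) B = B \left(-3 + B\right)$)
$K{\left(Z,p \right)} = p + p Z^{2}$ ($K{\left(Z,p \right)} = Z^{2} p + p = p Z^{2} + p = p + p Z^{2}$)
$E{\left(206,T{\left(-13 \right)} \right)} - K{\left(-119,-163 \right)} = 206 \left(-3 + 206\right) - - 163 \left(1 + \left(-119\right)^{2}\right) = 206 \cdot 203 - - 163 \left(1 + 14161\right) = 41818 - \left(-163\right) 14162 = 41818 - -2308406 = 41818 + 2308406 = 2350224$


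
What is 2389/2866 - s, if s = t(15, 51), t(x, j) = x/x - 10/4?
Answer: 3344/1433 ≈ 2.3336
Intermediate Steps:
t(x, j) = -3/2 (t(x, j) = 1 - 10*1/4 = 1 - 5/2 = -3/2)
s = -3/2 ≈ -1.5000
2389/2866 - s = 2389/2866 - 1*(-3/2) = 2389*(1/2866) + 3/2 = 2389/2866 + 3/2 = 3344/1433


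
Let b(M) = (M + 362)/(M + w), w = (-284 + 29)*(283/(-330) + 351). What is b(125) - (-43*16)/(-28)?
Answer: -337461426/13730843 ≈ -24.577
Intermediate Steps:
w = -1964299/22 (w = -255*(283*(-1/330) + 351) = -255*(-283/330 + 351) = -255*115547/330 = -1964299/22 ≈ -89286.)
b(M) = (362 + M)/(-1964299/22 + M) (b(M) = (M + 362)/(M - 1964299/22) = (362 + M)/(-1964299/22 + M))
b(125) - (-43*16)/(-28) = 22*(362 + 125)/(-1964299 + 22*125) - (-43*16)/(-28) = 22*487/(-1964299 + 2750) - (-688)*(-1)/28 = 22*487/(-1961549) - 1*172/7 = 22*(-1/1961549)*487 - 172/7 = -10714/1961549 - 172/7 = -337461426/13730843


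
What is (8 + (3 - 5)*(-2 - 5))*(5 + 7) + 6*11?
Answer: 330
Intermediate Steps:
(8 + (3 - 5)*(-2 - 5))*(5 + 7) + 6*11 = (8 - 2*(-7))*12 + 66 = (8 + 14)*12 + 66 = 22*12 + 66 = 264 + 66 = 330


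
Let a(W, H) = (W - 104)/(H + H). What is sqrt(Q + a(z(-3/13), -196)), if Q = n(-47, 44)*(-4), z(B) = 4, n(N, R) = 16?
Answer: I*sqrt(12494)/14 ≈ 7.984*I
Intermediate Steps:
a(W, H) = (-104 + W)/(2*H) (a(W, H) = (-104 + W)/((2*H)) = (-104 + W)*(1/(2*H)) = (-104 + W)/(2*H))
Q = -64 (Q = 16*(-4) = -64)
sqrt(Q + a(z(-3/13), -196)) = sqrt(-64 + (1/2)*(-104 + 4)/(-196)) = sqrt(-64 + (1/2)*(-1/196)*(-100)) = sqrt(-64 + 25/98) = sqrt(-6247/98) = I*sqrt(12494)/14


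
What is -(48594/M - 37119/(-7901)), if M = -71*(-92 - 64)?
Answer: -10193221/1121942 ≈ -9.0853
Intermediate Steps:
M = 11076 (M = -71*(-156) = 11076)
-(48594/M - 37119/(-7901)) = -(48594/11076 - 37119/(-7901)) = -(48594*(1/11076) - 37119*(-1/7901)) = -(623/142 + 37119/7901) = -1*10193221/1121942 = -10193221/1121942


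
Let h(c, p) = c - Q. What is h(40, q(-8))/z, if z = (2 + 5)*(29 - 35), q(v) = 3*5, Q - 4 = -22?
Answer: -29/21 ≈ -1.3810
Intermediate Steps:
Q = -18 (Q = 4 - 22 = -18)
q(v) = 15
h(c, p) = 18 + c (h(c, p) = c - 1*(-18) = c + 18 = 18 + c)
z = -42 (z = 7*(-6) = -42)
h(40, q(-8))/z = (18 + 40)/(-42) = 58*(-1/42) = -29/21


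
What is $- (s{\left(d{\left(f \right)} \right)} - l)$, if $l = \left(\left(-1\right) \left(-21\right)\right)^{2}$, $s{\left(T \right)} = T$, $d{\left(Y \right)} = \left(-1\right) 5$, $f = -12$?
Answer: $446$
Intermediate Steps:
$d{\left(Y \right)} = -5$
$l = 441$ ($l = 21^{2} = 441$)
$- (s{\left(d{\left(f \right)} \right)} - l) = - (-5 - 441) = \left(-1\right) \left(-446\right) = 446$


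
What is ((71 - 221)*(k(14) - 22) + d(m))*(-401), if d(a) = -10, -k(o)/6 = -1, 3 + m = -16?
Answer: -958390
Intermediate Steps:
m = -19 (m = -3 - 16 = -19)
k(o) = 6 (k(o) = -6*(-1) = 6)
((71 - 221)*(k(14) - 22) + d(m))*(-401) = ((71 - 221)*(6 - 22) - 10)*(-401) = (-150*(-16) - 10)*(-401) = (2400 - 10)*(-401) = 2390*(-401) = -958390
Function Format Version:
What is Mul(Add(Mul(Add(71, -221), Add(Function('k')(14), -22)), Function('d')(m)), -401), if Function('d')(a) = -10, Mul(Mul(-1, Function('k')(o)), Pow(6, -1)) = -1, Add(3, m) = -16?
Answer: -958390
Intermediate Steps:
m = -19 (m = Add(-3, -16) = -19)
Function('k')(o) = 6 (Function('k')(o) = Mul(-6, -1) = 6)
Mul(Add(Mul(Add(71, -221), Add(Function('k')(14), -22)), Function('d')(m)), -401) = Mul(Add(Mul(Add(71, -221), Add(6, -22)), -10), -401) = Mul(Add(Mul(-150, -16), -10), -401) = Mul(Add(2400, -10), -401) = Mul(2390, -401) = -958390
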